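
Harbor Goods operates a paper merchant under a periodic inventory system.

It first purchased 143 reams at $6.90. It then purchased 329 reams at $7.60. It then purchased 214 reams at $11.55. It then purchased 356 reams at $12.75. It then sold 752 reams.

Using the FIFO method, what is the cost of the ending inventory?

Ending inventory = $3,697.50

Sale 1 (752) [FIFO — oldest first]: 143 @ $6.90 + 329 @ $7.60 + 214 @ $11.55 + 66 @ $12.75 = $6,800.30
Ending inventory: 290 @ $12.75 = $3,697.50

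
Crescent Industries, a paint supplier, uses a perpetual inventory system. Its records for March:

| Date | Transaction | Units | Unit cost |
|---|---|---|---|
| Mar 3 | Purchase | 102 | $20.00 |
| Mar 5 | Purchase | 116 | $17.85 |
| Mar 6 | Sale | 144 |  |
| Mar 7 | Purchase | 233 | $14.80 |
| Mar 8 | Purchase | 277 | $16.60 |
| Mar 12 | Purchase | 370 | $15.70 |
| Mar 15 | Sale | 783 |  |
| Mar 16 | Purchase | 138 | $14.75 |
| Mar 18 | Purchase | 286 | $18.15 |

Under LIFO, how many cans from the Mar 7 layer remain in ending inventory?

Mar 6, 144 sold [LIFO — newest first]: 116 @ $17.85 + 28 @ $20.00 = $2,630.60
Mar 15, 783 sold [LIFO — newest first]: 370 @ $15.70 + 277 @ $16.60 + 136 @ $14.80 = $12,420.00
Total COGS = $2,630.60 + $12,420.00 = $15,050.60
Ending inventory: 74 @ $20.00 + 97 @ $14.80 + 138 @ $14.75 + 286 @ $18.15 = $10,142.00

97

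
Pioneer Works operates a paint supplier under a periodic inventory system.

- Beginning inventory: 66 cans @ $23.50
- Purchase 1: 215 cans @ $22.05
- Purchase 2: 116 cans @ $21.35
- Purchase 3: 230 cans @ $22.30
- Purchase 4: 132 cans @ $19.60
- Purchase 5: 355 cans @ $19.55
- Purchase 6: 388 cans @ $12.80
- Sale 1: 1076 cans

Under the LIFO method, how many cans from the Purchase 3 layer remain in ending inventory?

Sale 1 (1076) [LIFO — newest first]: 388 @ $12.80 + 355 @ $19.55 + 132 @ $19.60 + 201 @ $22.30 = $18,976.15
Ending inventory: 66 @ $23.50 + 215 @ $22.05 + 116 @ $21.35 + 29 @ $22.30 = $9,415.05

29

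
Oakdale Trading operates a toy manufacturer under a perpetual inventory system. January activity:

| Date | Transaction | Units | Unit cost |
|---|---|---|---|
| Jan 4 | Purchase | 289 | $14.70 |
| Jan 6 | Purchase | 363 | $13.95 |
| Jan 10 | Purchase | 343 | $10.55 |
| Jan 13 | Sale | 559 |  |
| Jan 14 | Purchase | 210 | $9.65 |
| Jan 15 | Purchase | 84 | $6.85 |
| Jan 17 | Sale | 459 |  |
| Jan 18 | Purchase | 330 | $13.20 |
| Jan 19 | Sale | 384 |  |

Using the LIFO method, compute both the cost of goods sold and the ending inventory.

COGS = $16,698.80; ending inventory = $3,189.90

Jan 13, 559 sold [LIFO — newest first]: 343 @ $10.55 + 216 @ $13.95 = $6,631.85
Jan 17, 459 sold [LIFO — newest first]: 84 @ $6.85 + 210 @ $9.65 + 147 @ $13.95 + 18 @ $14.70 = $4,917.15
Jan 19, 384 sold [LIFO — newest first]: 330 @ $13.20 + 54 @ $14.70 = $5,149.80
Total COGS = $6,631.85 + $4,917.15 + $5,149.80 = $16,698.80
Ending inventory: 217 @ $14.70 = $3,189.90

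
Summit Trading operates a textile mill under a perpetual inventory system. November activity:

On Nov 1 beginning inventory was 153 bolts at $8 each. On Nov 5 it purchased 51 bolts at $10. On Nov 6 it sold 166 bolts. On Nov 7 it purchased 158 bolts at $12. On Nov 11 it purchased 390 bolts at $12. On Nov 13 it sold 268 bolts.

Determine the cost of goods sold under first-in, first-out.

Nov 6, 166 sold [FIFO — oldest first]: 153 @ $8 + 13 @ $10 = $1,354
Nov 13, 268 sold [FIFO — oldest first]: 38 @ $10 + 158 @ $12 + 72 @ $12 = $3,140
Total COGS = $1,354 + $3,140 = $4,494
Ending inventory: 318 @ $12 = $3,816
Check: goods available $8,310 = COGS $4,494 + ending $3,816

COGS = $4,494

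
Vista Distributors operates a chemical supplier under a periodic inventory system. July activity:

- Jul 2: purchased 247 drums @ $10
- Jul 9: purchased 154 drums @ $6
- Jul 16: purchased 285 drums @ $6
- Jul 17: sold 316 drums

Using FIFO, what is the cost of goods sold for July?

COGS = $2,884

Jul 17, 316 sold [FIFO — oldest first]: 247 @ $10 + 69 @ $6 = $2,884
Ending inventory: 85 @ $6 + 285 @ $6 = $2,220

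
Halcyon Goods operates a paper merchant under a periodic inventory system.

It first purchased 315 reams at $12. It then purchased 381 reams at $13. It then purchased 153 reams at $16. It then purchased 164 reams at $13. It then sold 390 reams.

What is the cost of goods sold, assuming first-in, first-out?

COGS = $4,755

Sale 1 (390) [FIFO — oldest first]: 315 @ $12 + 75 @ $13 = $4,755
Ending inventory: 306 @ $13 + 153 @ $16 + 164 @ $13 = $8,558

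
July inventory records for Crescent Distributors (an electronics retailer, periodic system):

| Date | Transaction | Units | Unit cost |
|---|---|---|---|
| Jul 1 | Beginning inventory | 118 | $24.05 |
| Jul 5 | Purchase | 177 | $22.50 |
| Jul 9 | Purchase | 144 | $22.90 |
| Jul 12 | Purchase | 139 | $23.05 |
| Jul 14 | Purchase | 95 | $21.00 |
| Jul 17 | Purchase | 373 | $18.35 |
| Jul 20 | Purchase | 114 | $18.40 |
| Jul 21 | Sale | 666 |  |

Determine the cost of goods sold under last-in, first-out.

COGS = $12,873.35

Jul 21, 666 sold [LIFO — newest first]: 114 @ $18.40 + 373 @ $18.35 + 95 @ $21.00 + 84 @ $23.05 = $12,873.35
Ending inventory: 118 @ $24.05 + 177 @ $22.50 + 144 @ $22.90 + 55 @ $23.05 = $11,385.75
Check: goods available $24,259.10 = COGS $12,873.35 + ending $11,385.75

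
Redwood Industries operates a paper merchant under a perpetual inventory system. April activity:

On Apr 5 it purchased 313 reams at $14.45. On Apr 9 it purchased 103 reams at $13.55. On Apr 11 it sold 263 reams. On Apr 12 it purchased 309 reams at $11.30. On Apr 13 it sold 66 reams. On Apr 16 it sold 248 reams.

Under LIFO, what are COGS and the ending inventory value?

Apr 11, 263 sold [LIFO — newest first]: 103 @ $13.55 + 160 @ $14.45 = $3,707.65
Apr 13, 66 sold [LIFO — newest first]: 66 @ $11.30 = $745.80
Apr 16, 248 sold [LIFO — newest first]: 243 @ $11.30 + 5 @ $14.45 = $2,818.15
Total COGS = $3,707.65 + $745.80 + $2,818.15 = $7,271.60
Ending inventory: 148 @ $14.45 = $2,138.60
Check: goods available $9,410.20 = COGS $7,271.60 + ending $2,138.60

COGS = $7,271.60; ending inventory = $2,138.60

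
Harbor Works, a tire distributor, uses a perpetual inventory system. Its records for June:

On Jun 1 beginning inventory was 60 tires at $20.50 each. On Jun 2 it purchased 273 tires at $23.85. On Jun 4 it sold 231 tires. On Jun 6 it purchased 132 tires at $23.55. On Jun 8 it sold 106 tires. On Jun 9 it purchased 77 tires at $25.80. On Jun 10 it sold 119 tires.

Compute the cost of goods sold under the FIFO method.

Jun 4, 231 sold [FIFO — oldest first]: 60 @ $20.50 + 171 @ $23.85 = $5,308.35
Jun 8, 106 sold [FIFO — oldest first]: 102 @ $23.85 + 4 @ $23.55 = $2,526.90
Jun 10, 119 sold [FIFO — oldest first]: 119 @ $23.55 = $2,802.45
Total COGS = $5,308.35 + $2,526.90 + $2,802.45 = $10,637.70
Ending inventory: 9 @ $23.55 + 77 @ $25.80 = $2,198.55

COGS = $10,637.70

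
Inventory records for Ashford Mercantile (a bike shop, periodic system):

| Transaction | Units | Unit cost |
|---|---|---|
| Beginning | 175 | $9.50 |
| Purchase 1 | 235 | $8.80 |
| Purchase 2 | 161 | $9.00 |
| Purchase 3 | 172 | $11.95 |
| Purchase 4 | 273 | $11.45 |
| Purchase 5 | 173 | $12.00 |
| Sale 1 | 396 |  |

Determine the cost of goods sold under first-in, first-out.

Sale 1 (396) [FIFO — oldest first]: 175 @ $9.50 + 221 @ $8.80 = $3,607.30
Ending inventory: 14 @ $8.80 + 161 @ $9.00 + 172 @ $11.95 + 273 @ $11.45 + 173 @ $12.00 = $8,829.45
Check: goods available $12,436.75 = COGS $3,607.30 + ending $8,829.45

COGS = $3,607.30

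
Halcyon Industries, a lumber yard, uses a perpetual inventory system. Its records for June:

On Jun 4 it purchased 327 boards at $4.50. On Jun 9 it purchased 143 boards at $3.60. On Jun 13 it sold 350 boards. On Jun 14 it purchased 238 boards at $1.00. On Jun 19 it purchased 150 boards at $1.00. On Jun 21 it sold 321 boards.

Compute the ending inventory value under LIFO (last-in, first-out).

Jun 13, 350 sold [LIFO — newest first]: 143 @ $3.60 + 207 @ $4.50 = $1,446.30
Jun 21, 321 sold [LIFO — newest first]: 150 @ $1.00 + 171 @ $1.00 = $321.00
Total COGS = $1,446.30 + $321.00 = $1,767.30
Ending inventory: 120 @ $4.50 + 67 @ $1.00 = $607.00

Ending inventory = $607.00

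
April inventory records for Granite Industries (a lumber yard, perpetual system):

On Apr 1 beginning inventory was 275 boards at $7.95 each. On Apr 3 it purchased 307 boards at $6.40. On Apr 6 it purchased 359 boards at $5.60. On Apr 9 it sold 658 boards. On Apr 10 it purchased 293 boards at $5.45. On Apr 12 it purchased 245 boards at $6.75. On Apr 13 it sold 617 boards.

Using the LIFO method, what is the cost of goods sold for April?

Apr 9, 658 sold [LIFO — newest first]: 359 @ $5.60 + 299 @ $6.40 = $3,924.00
Apr 13, 617 sold [LIFO — newest first]: 245 @ $6.75 + 293 @ $5.45 + 8 @ $6.40 + 71 @ $7.95 = $3,866.25
Total COGS = $3,924.00 + $3,866.25 = $7,790.25
Ending inventory: 204 @ $7.95 = $1,621.80
Check: goods available $9,412.05 = COGS $7,790.25 + ending $1,621.80

COGS = $7,790.25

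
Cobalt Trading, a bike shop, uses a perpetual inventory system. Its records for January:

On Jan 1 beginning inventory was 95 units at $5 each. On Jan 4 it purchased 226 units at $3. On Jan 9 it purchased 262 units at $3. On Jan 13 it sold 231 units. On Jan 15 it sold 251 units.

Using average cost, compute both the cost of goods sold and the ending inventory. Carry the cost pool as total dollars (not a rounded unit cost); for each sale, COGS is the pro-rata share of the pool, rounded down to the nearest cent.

After Jan 1: 95 on hand, pool $475.00 (≈ $5.0000 each)
After Jan 4: 321 on hand, pool $1,153.00 (≈ $3.5919 each)
After Jan 9: 583 on hand, pool $1,939.00 (≈ $3.3259 each)
Jan 13, sell 231: 231/583 × $1,939.00 → $768.28
Jan 15, sell 251: 251/352 × $1,170.72 → $834.80
Total COGS = $768.28 + $834.80 = $1,603.08
Ending inventory (cost pool remaining) = $335.92

COGS = $1,603.08; ending inventory = $335.92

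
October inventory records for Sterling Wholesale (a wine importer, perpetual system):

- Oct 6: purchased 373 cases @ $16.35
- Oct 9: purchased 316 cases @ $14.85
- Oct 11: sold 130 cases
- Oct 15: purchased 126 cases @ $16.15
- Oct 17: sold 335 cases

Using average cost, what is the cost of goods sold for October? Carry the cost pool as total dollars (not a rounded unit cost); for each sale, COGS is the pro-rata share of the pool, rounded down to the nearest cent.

COGS = $7,312.91

After Oct 6: 373 on hand, pool $6,098.55 (≈ $16.3500 each)
After Oct 9: 689 on hand, pool $10,791.15 (≈ $15.6620 each)
Oct 11, sell 130: 130/689 × $10,791.15 → $2,036.06
After Oct 15: 685 on hand, pool $10,789.99 (≈ $15.7518 each)
Oct 17, sell 335: 335/685 × $10,789.99 → $5,276.85
Total COGS = $2,036.06 + $5,276.85 = $7,312.91
Ending inventory (cost pool remaining) = $5,513.14
Check: goods available $12,826.05 = COGS $7,312.91 + ending $5,513.14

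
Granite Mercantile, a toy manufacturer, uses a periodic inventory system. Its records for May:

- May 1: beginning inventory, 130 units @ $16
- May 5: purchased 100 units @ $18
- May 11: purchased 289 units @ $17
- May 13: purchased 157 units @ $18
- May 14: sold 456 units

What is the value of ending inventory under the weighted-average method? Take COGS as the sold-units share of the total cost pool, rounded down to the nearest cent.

May 14, sell 456: 456/676 × $11,619.00 → $7,837.66
Ending inventory (cost pool remaining) = $3,781.34

Ending inventory = $3,781.34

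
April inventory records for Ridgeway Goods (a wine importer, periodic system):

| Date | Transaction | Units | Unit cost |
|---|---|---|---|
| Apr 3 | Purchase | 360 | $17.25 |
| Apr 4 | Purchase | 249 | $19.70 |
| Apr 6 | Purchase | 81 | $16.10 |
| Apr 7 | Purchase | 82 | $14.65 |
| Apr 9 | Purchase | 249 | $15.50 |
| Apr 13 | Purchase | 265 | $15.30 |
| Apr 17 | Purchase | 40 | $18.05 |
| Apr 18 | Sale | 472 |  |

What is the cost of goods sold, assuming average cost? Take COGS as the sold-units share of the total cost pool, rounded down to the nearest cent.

COGS = $7,922.44

Apr 18, sell 472: 472/1326 × $22,256.70 → $7,922.44
Ending inventory (cost pool remaining) = $14,334.26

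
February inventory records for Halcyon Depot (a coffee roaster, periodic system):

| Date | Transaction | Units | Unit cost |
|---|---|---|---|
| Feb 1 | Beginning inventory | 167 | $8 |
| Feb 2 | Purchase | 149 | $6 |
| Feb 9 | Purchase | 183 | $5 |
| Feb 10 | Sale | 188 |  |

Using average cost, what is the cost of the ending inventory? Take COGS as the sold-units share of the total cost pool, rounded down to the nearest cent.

Ending inventory = $1,960.12

Feb 10, sell 188: 188/499 × $3,145.00 → $1,184.88
Ending inventory (cost pool remaining) = $1,960.12
Check: goods available $3,145.00 = COGS $1,184.88 + ending $1,960.12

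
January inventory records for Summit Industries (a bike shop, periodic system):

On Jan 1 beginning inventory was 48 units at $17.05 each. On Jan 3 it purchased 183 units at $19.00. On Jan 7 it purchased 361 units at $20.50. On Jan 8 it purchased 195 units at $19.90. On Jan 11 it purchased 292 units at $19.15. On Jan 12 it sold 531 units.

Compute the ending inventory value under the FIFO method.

Ending inventory = $10,722.80

Jan 12, 531 sold [FIFO — oldest first]: 48 @ $17.05 + 183 @ $19.00 + 300 @ $20.50 = $10,445.40
Ending inventory: 61 @ $20.50 + 195 @ $19.90 + 292 @ $19.15 = $10,722.80
Check: goods available $21,168.20 = COGS $10,445.40 + ending $10,722.80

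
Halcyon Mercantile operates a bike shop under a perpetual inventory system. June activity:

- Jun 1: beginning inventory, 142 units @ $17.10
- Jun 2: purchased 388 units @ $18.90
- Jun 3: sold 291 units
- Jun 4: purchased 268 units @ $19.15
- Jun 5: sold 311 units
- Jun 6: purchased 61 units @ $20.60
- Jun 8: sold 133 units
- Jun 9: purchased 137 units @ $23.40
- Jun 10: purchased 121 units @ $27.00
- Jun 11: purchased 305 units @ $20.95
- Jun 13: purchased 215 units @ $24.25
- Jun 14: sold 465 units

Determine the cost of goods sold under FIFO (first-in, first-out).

COGS = $24,361.85

Jun 3, 291 sold [FIFO — oldest first]: 142 @ $17.10 + 149 @ $18.90 = $5,244.30
Jun 5, 311 sold [FIFO — oldest first]: 239 @ $18.90 + 72 @ $19.15 = $5,895.90
Jun 8, 133 sold [FIFO — oldest first]: 133 @ $19.15 = $2,546.95
Jun 14, 465 sold [FIFO — oldest first]: 63 @ $19.15 + 61 @ $20.60 + 137 @ $23.40 + 121 @ $27.00 + 83 @ $20.95 = $10,674.70
Total COGS = $5,244.30 + $5,895.90 + $2,546.95 + $10,674.70 = $24,361.85
Ending inventory: 222 @ $20.95 + 215 @ $24.25 = $9,864.65
Check: goods available $34,226.50 = COGS $24,361.85 + ending $9,864.65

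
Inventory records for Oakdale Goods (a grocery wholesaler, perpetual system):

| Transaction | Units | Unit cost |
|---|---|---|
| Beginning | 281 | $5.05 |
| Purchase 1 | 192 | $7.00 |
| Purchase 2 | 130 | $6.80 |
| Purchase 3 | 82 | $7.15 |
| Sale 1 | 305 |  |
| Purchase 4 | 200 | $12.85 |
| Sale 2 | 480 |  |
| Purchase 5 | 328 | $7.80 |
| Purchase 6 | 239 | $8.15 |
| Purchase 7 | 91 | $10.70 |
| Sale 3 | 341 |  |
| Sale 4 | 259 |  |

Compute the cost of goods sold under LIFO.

COGS = $11,325.90

Sale 1 (305) [LIFO — newest first]: 82 @ $7.15 + 130 @ $6.80 + 93 @ $7.00 = $2,121.30
Sale 2 (480) [LIFO — newest first]: 200 @ $12.85 + 99 @ $7.00 + 181 @ $5.05 = $4,177.05
Sale 3 (341) [LIFO — newest first]: 91 @ $10.70 + 239 @ $8.15 + 11 @ $7.80 = $3,007.35
Sale 4 (259) [LIFO — newest first]: 259 @ $7.80 = $2,020.20
Total COGS = $2,121.30 + $4,177.05 + $3,007.35 + $2,020.20 = $11,325.90
Ending inventory: 100 @ $5.05 + 58 @ $7.80 = $957.40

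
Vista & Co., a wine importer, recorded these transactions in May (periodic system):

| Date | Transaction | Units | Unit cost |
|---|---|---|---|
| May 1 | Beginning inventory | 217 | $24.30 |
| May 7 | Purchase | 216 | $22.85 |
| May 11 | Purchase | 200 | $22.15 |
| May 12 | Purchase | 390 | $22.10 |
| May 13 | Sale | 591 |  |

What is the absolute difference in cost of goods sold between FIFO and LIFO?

$636.55

FIFO COGS: 217 @ $24.30 + 216 @ $22.85 + 158 @ $22.15 = $13,708.40
LIFO COGS: 390 @ $22.10 + 200 @ $22.15 + 1 @ $22.85 = $13,071.85
Difference = |$13,708.40 − $13,071.85| = $636.55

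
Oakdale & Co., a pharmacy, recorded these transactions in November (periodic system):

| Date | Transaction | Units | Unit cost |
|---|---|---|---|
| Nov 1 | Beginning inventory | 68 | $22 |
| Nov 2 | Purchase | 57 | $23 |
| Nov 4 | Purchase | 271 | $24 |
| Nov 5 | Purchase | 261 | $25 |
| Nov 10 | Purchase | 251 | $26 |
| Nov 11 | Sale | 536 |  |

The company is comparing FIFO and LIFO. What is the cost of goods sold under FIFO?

COGS = $12,811

FIFO COGS: 68 @ $22 + 57 @ $23 + 271 @ $24 + 140 @ $25 = $12,811
LIFO COGS: 251 @ $26 + 261 @ $25 + 24 @ $24 = $13,627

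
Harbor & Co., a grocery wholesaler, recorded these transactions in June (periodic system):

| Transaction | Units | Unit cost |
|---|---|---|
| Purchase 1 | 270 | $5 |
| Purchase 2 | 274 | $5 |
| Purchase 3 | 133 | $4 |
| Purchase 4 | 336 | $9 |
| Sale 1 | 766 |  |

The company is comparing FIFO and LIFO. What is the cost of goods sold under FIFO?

FIFO COGS: 270 @ $5 + 274 @ $5 + 133 @ $4 + 89 @ $9 = $4,053
LIFO COGS: 336 @ $9 + 133 @ $4 + 274 @ $5 + 23 @ $5 = $5,041

COGS = $4,053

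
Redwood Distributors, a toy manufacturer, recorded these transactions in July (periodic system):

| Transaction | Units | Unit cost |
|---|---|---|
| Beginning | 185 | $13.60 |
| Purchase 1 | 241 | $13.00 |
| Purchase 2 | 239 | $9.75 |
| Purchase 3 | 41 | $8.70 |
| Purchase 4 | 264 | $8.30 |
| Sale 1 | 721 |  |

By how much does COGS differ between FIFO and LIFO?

$1,281.30

FIFO COGS: 185 @ $13.60 + 241 @ $13.00 + 239 @ $9.75 + 41 @ $8.70 + 15 @ $8.30 = $8,460.45
LIFO COGS: 264 @ $8.30 + 41 @ $8.70 + 239 @ $9.75 + 177 @ $13.00 = $7,179.15
Difference = |$8,460.45 − $7,179.15| = $1,281.30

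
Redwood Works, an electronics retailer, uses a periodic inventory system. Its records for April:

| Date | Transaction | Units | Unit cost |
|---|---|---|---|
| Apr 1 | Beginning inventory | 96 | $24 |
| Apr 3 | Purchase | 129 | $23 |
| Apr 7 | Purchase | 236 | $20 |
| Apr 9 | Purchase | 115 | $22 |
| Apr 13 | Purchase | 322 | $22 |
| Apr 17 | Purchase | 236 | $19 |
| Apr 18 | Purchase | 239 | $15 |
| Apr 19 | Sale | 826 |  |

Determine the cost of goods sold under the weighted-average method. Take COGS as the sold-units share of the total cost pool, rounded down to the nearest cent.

Apr 19, sell 826: 826/1373 × $27,674.00 → $16,648.74
Ending inventory (cost pool remaining) = $11,025.26

COGS = $16,648.74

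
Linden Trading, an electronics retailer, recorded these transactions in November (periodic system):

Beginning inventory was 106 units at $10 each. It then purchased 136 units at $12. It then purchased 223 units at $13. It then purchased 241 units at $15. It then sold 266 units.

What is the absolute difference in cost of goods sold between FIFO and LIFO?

$936

FIFO COGS: 106 @ $10 + 136 @ $12 + 24 @ $13 = $3,004
LIFO COGS: 241 @ $15 + 25 @ $13 = $3,940
Difference = |$3,004 − $3,940| = $936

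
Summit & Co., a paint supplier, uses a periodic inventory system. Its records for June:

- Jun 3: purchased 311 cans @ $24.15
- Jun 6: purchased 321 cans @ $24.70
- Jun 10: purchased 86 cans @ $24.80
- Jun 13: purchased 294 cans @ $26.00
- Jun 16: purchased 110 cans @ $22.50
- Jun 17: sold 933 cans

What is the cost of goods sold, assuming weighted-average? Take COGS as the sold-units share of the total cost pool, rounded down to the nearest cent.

Jun 17, sell 933: 933/1122 × $27,691.15 → $23,026.59
Ending inventory (cost pool remaining) = $4,664.56
Check: goods available $27,691.15 = COGS $23,026.59 + ending $4,664.56

COGS = $23,026.59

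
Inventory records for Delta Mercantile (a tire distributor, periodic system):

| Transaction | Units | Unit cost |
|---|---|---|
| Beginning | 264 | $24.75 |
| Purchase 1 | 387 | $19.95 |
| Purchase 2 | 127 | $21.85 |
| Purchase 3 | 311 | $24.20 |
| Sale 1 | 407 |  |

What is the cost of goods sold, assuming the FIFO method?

Sale 1 (407) [FIFO — oldest first]: 264 @ $24.75 + 143 @ $19.95 = $9,386.85
Ending inventory: 244 @ $19.95 + 127 @ $21.85 + 311 @ $24.20 = $15,168.95

COGS = $9,386.85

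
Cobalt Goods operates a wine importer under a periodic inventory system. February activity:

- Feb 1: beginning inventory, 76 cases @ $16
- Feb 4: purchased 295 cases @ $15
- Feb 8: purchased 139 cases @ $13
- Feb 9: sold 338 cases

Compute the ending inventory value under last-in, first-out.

Feb 9, 338 sold [LIFO — newest first]: 139 @ $13 + 199 @ $15 = $4,792
Ending inventory: 76 @ $16 + 96 @ $15 = $2,656

Ending inventory = $2,656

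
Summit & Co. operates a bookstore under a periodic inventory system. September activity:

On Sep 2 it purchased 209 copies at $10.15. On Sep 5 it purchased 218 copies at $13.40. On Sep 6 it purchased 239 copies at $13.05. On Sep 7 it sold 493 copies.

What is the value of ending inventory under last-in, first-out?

Sep 7, 493 sold [LIFO — newest first]: 239 @ $13.05 + 218 @ $13.40 + 36 @ $10.15 = $6,405.55
Ending inventory: 173 @ $10.15 = $1,755.95
Check: goods available $8,161.50 = COGS $6,405.55 + ending $1,755.95

Ending inventory = $1,755.95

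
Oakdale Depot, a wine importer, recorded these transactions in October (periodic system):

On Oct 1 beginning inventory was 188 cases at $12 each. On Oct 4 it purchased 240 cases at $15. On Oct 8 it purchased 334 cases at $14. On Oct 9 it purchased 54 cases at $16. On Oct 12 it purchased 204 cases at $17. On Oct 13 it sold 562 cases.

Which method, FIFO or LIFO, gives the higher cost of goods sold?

FIFO COGS: 188 @ $12 + 240 @ $15 + 134 @ $14 = $7,732
LIFO COGS: 204 @ $17 + 54 @ $16 + 304 @ $14 = $8,588

LIFO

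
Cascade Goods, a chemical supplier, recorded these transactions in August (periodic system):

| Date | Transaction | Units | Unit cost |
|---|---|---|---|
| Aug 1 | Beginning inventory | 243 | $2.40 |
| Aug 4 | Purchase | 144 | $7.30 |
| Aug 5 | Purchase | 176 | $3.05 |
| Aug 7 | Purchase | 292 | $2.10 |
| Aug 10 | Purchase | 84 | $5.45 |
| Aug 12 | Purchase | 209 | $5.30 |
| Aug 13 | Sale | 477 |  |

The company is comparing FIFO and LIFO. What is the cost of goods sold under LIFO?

COGS = $1,951.90

FIFO COGS: 243 @ $2.40 + 144 @ $7.30 + 90 @ $3.05 = $1,908.90
LIFO COGS: 209 @ $5.30 + 84 @ $5.45 + 184 @ $2.10 = $1,951.90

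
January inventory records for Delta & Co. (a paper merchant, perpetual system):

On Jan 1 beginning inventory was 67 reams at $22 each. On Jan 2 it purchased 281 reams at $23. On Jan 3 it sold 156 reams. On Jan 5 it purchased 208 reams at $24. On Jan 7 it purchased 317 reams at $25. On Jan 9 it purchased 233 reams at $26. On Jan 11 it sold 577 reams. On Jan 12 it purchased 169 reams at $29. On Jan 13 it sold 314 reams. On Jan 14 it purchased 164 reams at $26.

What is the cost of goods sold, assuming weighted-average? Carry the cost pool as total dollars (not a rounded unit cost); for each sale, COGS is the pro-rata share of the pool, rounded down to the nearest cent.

COGS = $25,894.02

After Jan 1: 67 on hand, pool $1,474.00 (≈ $22.0000 each)
After Jan 2: 348 on hand, pool $7,937.00 (≈ $22.8075 each)
Jan 3, sell 156: 156/348 × $7,937.00 → $3,557.96
After Jan 5: 400 on hand, pool $9,371.04 (≈ $23.4276 each)
After Jan 7: 717 on hand, pool $17,296.04 (≈ $24.1228 each)
After Jan 9: 950 on hand, pool $23,354.04 (≈ $24.5832 each)
Jan 11, sell 577: 577/950 × $23,354.04 → $14,184.50
After Jan 12: 542 on hand, pool $14,070.54 (≈ $25.9604 each)
Jan 13, sell 314: 314/542 × $14,070.54 → $8,151.56
After Jan 14: 392 on hand, pool $10,182.98 (≈ $25.9770 each)
Total COGS = $3,557.96 + $14,184.50 + $8,151.56 = $25,894.02
Ending inventory (cost pool remaining) = $10,182.98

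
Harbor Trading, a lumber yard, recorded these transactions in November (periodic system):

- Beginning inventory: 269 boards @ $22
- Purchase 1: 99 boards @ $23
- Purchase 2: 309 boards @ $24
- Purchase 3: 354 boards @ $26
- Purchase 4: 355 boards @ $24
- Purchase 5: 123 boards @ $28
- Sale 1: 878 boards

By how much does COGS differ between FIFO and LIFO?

FIFO COGS: 269 @ $22 + 99 @ $23 + 309 @ $24 + 201 @ $26 = $20,837
LIFO COGS: 123 @ $28 + 355 @ $24 + 354 @ $26 + 46 @ $24 = $22,272
Difference = |$20,837 − $22,272| = $1,435

$1,435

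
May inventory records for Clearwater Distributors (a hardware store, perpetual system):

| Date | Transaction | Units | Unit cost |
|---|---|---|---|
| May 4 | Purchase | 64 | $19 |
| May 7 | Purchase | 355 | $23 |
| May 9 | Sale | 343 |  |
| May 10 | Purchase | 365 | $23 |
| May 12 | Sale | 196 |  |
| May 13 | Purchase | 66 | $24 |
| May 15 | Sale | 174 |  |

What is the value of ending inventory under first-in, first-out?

May 9, 343 sold [FIFO — oldest first]: 64 @ $19 + 279 @ $23 = $7,633
May 12, 196 sold [FIFO — oldest first]: 76 @ $23 + 120 @ $23 = $4,508
May 15, 174 sold [FIFO — oldest first]: 174 @ $23 = $4,002
Total COGS = $7,633 + $4,508 + $4,002 = $16,143
Ending inventory: 71 @ $23 + 66 @ $24 = $3,217

Ending inventory = $3,217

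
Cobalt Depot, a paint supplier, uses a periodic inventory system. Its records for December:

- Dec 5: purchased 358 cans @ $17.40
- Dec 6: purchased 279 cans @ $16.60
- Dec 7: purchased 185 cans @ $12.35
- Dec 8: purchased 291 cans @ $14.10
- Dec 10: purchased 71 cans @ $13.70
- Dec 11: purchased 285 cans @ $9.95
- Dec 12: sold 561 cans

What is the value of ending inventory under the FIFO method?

Dec 12, 561 sold [FIFO — oldest first]: 358 @ $17.40 + 203 @ $16.60 = $9,599.00
Ending inventory: 76 @ $16.60 + 185 @ $12.35 + 291 @ $14.10 + 71 @ $13.70 + 285 @ $9.95 = $11,457.90

Ending inventory = $11,457.90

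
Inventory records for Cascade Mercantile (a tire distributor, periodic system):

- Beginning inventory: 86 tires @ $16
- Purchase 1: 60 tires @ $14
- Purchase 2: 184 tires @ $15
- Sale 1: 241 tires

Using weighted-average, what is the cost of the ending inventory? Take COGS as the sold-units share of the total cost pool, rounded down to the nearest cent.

Ending inventory = $1,342.02

Sale 1, sell 241: 241/330 × $4,976.00 → $3,633.98
Ending inventory (cost pool remaining) = $1,342.02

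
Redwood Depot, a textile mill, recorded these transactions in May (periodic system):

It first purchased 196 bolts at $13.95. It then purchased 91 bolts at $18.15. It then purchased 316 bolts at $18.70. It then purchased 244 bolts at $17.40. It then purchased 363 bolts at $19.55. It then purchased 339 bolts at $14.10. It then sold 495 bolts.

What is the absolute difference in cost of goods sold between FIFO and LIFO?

$445.75

FIFO COGS: 196 @ $13.95 + 91 @ $18.15 + 208 @ $18.70 = $8,275.45
LIFO COGS: 339 @ $14.10 + 156 @ $19.55 = $7,829.70
Difference = |$8,275.45 − $7,829.70| = $445.75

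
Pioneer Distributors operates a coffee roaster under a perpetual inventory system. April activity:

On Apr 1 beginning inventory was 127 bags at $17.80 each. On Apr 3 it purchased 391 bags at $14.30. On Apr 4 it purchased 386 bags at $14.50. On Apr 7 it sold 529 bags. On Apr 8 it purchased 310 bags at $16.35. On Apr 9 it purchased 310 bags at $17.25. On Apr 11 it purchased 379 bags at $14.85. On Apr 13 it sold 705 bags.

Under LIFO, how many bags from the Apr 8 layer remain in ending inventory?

294

Apr 7, 529 sold [LIFO — newest first]: 386 @ $14.50 + 143 @ $14.30 = $7,641.90
Apr 13, 705 sold [LIFO — newest first]: 379 @ $14.85 + 310 @ $17.25 + 16 @ $16.35 = $11,237.25
Total COGS = $7,641.90 + $11,237.25 = $18,879.15
Ending inventory: 127 @ $17.80 + 248 @ $14.30 + 294 @ $16.35 = $10,613.90
Check: goods available $29,493.05 = COGS $18,879.15 + ending $10,613.90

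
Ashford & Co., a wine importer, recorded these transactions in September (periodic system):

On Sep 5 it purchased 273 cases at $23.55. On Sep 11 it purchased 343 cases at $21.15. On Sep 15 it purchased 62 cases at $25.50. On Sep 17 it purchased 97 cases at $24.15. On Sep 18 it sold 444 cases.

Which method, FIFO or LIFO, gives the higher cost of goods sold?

FIFO

FIFO COGS: 273 @ $23.55 + 171 @ $21.15 = $10,045.80
LIFO COGS: 97 @ $24.15 + 62 @ $25.50 + 285 @ $21.15 = $9,951.30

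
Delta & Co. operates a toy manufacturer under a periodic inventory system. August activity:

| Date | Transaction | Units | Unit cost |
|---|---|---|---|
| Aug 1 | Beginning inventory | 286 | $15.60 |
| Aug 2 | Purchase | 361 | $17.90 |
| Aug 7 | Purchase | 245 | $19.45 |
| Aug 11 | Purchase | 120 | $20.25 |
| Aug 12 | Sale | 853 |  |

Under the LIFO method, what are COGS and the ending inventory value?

Aug 12, 853 sold [LIFO — newest first]: 120 @ $20.25 + 245 @ $19.45 + 361 @ $17.90 + 127 @ $15.60 = $15,638.35
Ending inventory: 159 @ $15.60 = $2,480.40
Check: goods available $18,118.75 = COGS $15,638.35 + ending $2,480.40

COGS = $15,638.35; ending inventory = $2,480.40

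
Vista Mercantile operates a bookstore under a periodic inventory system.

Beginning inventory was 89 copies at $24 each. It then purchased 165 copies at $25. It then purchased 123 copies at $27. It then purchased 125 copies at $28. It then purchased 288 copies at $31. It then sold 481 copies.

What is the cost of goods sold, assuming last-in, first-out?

COGS = $14,264

Sale 1 (481) [LIFO — newest first]: 288 @ $31 + 125 @ $28 + 68 @ $27 = $14,264
Ending inventory: 89 @ $24 + 165 @ $25 + 55 @ $27 = $7,746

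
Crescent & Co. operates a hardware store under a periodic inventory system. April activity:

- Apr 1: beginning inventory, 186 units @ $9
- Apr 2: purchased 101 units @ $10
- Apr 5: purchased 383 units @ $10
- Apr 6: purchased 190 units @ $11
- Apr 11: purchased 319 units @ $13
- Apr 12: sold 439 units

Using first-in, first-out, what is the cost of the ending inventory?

Apr 12, 439 sold [FIFO — oldest first]: 186 @ $9 + 101 @ $10 + 152 @ $10 = $4,204
Ending inventory: 231 @ $10 + 190 @ $11 + 319 @ $13 = $8,547
Check: goods available $12,751 = COGS $4,204 + ending $8,547

Ending inventory = $8,547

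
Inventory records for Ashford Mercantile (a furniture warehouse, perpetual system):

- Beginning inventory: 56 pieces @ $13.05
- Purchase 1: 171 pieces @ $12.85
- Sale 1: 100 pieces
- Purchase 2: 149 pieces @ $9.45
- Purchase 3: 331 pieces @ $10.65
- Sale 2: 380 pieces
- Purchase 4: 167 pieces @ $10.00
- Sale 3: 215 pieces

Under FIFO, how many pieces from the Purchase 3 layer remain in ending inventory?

Sale 1 (100) [FIFO — oldest first]: 56 @ $13.05 + 44 @ $12.85 = $1,296.20
Sale 2 (380) [FIFO — oldest first]: 127 @ $12.85 + 149 @ $9.45 + 104 @ $10.65 = $4,147.60
Sale 3 (215) [FIFO — oldest first]: 215 @ $10.65 = $2,289.75
Total COGS = $1,296.20 + $4,147.60 + $2,289.75 = $7,733.55
Ending inventory: 12 @ $10.65 + 167 @ $10.00 = $1,797.80

12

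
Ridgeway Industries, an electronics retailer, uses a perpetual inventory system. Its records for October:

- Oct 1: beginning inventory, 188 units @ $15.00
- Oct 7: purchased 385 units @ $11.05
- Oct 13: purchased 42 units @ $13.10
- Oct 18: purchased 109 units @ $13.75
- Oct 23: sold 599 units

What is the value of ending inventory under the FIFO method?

Oct 23, 599 sold [FIFO — oldest first]: 188 @ $15.00 + 385 @ $11.05 + 26 @ $13.10 = $7,414.85
Ending inventory: 16 @ $13.10 + 109 @ $13.75 = $1,708.35
Check: goods available $9,123.20 = COGS $7,414.85 + ending $1,708.35

Ending inventory = $1,708.35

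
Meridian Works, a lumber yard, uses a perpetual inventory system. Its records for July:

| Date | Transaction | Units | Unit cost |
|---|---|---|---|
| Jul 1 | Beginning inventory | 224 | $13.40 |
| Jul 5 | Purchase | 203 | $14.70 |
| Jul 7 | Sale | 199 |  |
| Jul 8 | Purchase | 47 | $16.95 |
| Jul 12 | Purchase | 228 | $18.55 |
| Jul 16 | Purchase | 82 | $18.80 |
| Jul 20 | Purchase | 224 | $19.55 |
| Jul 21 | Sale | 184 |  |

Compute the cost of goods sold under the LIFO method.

COGS = $6,522.50

Jul 7, 199 sold [LIFO — newest first]: 199 @ $14.70 = $2,925.30
Jul 21, 184 sold [LIFO — newest first]: 184 @ $19.55 = $3,597.20
Total COGS = $2,925.30 + $3,597.20 = $6,522.50
Ending inventory: 224 @ $13.40 + 4 @ $14.70 + 47 @ $16.95 + 228 @ $18.55 + 82 @ $18.80 + 40 @ $19.55 = $10,410.05
Check: goods available $16,932.55 = COGS $6,522.50 + ending $10,410.05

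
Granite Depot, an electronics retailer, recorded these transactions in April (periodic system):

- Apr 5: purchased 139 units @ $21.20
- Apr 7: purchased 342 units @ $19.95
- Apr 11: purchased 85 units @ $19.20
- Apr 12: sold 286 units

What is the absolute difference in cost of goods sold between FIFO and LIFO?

FIFO COGS: 139 @ $21.20 + 147 @ $19.95 = $5,879.45
LIFO COGS: 85 @ $19.20 + 201 @ $19.95 = $5,641.95
Difference = |$5,879.45 − $5,641.95| = $237.50

$237.50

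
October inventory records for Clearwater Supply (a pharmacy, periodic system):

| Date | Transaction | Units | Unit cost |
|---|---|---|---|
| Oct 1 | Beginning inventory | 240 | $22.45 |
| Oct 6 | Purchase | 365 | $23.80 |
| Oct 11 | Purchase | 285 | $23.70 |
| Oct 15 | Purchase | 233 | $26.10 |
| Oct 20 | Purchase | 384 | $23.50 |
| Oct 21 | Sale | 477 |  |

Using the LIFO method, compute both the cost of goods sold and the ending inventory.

COGS = $11,451.30; ending inventory = $24,483.50

Oct 21, 477 sold [LIFO — newest first]: 384 @ $23.50 + 93 @ $26.10 = $11,451.30
Ending inventory: 240 @ $22.45 + 365 @ $23.80 + 285 @ $23.70 + 140 @ $26.10 = $24,483.50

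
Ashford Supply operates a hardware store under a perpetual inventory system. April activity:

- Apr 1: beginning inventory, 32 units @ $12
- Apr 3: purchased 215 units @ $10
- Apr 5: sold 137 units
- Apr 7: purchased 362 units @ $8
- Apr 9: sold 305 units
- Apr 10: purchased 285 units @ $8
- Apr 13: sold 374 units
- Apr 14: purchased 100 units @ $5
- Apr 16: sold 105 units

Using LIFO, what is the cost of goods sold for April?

Apr 5, 137 sold [LIFO — newest first]: 137 @ $10 = $1,370
Apr 9, 305 sold [LIFO — newest first]: 305 @ $8 = $2,440
Apr 13, 374 sold [LIFO — newest first]: 285 @ $8 + 57 @ $8 + 32 @ $10 = $3,056
Apr 16, 105 sold [LIFO — newest first]: 100 @ $5 + 5 @ $10 = $550
Total COGS = $1,370 + $2,440 + $3,056 + $550 = $7,416
Ending inventory: 32 @ $12 + 41 @ $10 = $794

COGS = $7,416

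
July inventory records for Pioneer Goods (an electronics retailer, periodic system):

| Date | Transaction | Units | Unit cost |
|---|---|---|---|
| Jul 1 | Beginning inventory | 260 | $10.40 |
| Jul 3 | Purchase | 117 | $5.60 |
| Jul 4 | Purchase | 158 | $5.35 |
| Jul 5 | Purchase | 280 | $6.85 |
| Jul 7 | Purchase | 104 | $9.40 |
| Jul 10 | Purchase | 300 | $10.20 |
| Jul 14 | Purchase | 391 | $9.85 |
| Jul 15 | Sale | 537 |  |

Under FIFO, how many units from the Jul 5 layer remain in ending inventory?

Jul 15, 537 sold [FIFO — oldest first]: 260 @ $10.40 + 117 @ $5.60 + 158 @ $5.35 + 2 @ $6.85 = $4,218.20
Ending inventory: 278 @ $6.85 + 104 @ $9.40 + 300 @ $10.20 + 391 @ $9.85 = $9,793.25
Check: goods available $14,011.45 = COGS $4,218.20 + ending $9,793.25

278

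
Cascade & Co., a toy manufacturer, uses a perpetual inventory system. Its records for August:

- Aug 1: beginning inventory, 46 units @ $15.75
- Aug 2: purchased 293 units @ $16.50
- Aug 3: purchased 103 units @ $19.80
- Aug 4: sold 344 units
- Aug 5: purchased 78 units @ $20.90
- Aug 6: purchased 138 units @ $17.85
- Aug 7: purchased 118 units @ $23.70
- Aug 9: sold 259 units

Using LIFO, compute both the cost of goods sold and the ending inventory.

COGS = $11,338.50; ending inventory = $3,150.00

Aug 4, 344 sold [LIFO — newest first]: 103 @ $19.80 + 241 @ $16.50 = $6,015.90
Aug 9, 259 sold [LIFO — newest first]: 118 @ $23.70 + 138 @ $17.85 + 3 @ $20.90 = $5,322.60
Total COGS = $6,015.90 + $5,322.60 = $11,338.50
Ending inventory: 46 @ $15.75 + 52 @ $16.50 + 75 @ $20.90 = $3,150.00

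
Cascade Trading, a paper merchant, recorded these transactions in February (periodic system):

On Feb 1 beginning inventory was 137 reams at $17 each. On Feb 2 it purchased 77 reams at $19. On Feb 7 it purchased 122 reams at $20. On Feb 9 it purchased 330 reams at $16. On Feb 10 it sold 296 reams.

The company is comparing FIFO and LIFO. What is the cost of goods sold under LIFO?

FIFO COGS: 137 @ $17 + 77 @ $19 + 82 @ $20 = $5,432
LIFO COGS: 296 @ $16 = $4,736

COGS = $4,736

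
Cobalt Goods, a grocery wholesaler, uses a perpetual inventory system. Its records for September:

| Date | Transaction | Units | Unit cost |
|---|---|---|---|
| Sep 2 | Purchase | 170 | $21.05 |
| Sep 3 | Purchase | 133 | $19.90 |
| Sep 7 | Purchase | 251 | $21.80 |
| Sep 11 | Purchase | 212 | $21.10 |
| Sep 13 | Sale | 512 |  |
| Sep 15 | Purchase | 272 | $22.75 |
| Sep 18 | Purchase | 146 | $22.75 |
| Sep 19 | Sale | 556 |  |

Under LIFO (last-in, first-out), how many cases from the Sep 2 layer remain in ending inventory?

Sep 13, 512 sold [LIFO — newest first]: 212 @ $21.10 + 251 @ $21.80 + 49 @ $19.90 = $10,920.10
Sep 19, 556 sold [LIFO — newest first]: 146 @ $22.75 + 272 @ $22.75 + 84 @ $19.90 + 54 @ $21.05 = $12,317.80
Total COGS = $10,920.10 + $12,317.80 = $23,237.90
Ending inventory: 116 @ $21.05 = $2,441.80

116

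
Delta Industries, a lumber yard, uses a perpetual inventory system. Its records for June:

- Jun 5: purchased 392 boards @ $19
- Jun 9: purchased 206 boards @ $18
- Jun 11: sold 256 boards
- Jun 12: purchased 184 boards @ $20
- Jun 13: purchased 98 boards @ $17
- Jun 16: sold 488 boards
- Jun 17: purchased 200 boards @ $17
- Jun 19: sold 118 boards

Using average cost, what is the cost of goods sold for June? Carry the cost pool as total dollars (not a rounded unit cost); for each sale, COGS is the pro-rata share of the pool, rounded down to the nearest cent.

COGS = $16,037.87

After Jun 5: 392 on hand, pool $7,448.00 (≈ $19.0000 each)
After Jun 9: 598 on hand, pool $11,156.00 (≈ $18.6555 each)
Jun 11, sell 256: 256/598 × $11,156.00 → $4,775.81
After Jun 12: 526 on hand, pool $10,060.19 (≈ $19.1258 each)
After Jun 13: 624 on hand, pool $11,726.19 (≈ $18.7920 each)
Jun 16, sell 488: 488/624 × $11,726.19 → $9,170.48
After Jun 17: 336 on hand, pool $5,955.71 (≈ $17.7253 each)
Jun 19, sell 118: 118/336 × $5,955.71 → $2,091.58
Total COGS = $4,775.81 + $9,170.48 + $2,091.58 = $16,037.87
Ending inventory (cost pool remaining) = $3,864.13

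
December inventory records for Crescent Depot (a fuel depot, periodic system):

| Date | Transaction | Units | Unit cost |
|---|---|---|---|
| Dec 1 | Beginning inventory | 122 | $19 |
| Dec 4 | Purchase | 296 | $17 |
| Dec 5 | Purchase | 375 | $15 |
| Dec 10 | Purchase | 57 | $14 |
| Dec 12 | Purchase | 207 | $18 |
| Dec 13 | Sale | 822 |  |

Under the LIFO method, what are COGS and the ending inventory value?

COGS = $13,260; ending inventory = $4,239

Dec 13, 822 sold [LIFO — newest first]: 207 @ $18 + 57 @ $14 + 375 @ $15 + 183 @ $17 = $13,260
Ending inventory: 122 @ $19 + 113 @ $17 = $4,239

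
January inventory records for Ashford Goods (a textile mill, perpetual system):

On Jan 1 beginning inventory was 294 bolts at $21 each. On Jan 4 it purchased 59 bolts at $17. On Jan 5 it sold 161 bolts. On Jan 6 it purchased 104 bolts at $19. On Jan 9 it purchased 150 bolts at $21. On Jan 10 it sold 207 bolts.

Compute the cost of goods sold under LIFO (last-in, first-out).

COGS = $7,378

Jan 5, 161 sold [LIFO — newest first]: 59 @ $17 + 102 @ $21 = $3,145
Jan 10, 207 sold [LIFO — newest first]: 150 @ $21 + 57 @ $19 = $4,233
Total COGS = $3,145 + $4,233 = $7,378
Ending inventory: 192 @ $21 + 47 @ $19 = $4,925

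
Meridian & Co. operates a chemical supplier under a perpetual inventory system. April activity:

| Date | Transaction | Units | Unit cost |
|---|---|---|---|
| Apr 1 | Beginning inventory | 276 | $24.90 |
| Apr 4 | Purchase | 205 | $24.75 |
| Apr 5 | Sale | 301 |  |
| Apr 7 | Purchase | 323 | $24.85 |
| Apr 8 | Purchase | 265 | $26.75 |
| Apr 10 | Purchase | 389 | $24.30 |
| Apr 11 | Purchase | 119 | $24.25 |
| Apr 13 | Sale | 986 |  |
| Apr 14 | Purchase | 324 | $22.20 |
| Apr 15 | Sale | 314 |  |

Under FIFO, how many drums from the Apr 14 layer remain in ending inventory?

Apr 5, 301 sold [FIFO — oldest first]: 276 @ $24.90 + 25 @ $24.75 = $7,491.15
Apr 13, 986 sold [FIFO — oldest first]: 180 @ $24.75 + 323 @ $24.85 + 265 @ $26.75 + 218 @ $24.30 = $24,867.70
Apr 15, 314 sold [FIFO — oldest first]: 171 @ $24.30 + 119 @ $24.25 + 24 @ $22.20 = $7,573.85
Total COGS = $7,491.15 + $24,867.70 + $7,573.85 = $39,932.70
Ending inventory: 300 @ $22.20 = $6,660.00
Check: goods available $46,592.70 = COGS $39,932.70 + ending $6,660.00

300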